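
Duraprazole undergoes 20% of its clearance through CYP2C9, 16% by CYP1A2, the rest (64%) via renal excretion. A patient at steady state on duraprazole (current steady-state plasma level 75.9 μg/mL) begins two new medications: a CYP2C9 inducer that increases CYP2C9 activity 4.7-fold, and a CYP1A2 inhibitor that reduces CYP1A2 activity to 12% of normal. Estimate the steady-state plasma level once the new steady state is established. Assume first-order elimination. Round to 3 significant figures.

CYP2C9: 0.2 × 4.7 = 0.94
CYP1A2: 0.16 × 0.12 = 0.0192
Other: 0.64 (unchanged)
Relative clearance = 0.94 + 0.0192 + 0.64 = 1.5992.
New steady-state plasma level = 75.9 / 1.5992 = 47.5 μg/mL (concentration scales inversely with clearance).

47.5 μg/mL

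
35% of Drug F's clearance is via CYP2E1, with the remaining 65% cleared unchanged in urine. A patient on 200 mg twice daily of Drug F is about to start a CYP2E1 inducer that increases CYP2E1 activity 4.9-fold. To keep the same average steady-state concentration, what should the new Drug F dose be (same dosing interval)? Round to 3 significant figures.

473 mg

The CYP2E1 pathway (35% of clearance) increases to 4.9× activity: 0.35 × 4.9 = 1.715.
The remaining 65% of clearance is unaffected.
CL_new/CL_old = 1.715 + 0.65 = 2.365.
Css,avg = (dose rate)/CL, so holding Css fixed requires dose ∝ CL: 200 × 2.365 = 473 mg.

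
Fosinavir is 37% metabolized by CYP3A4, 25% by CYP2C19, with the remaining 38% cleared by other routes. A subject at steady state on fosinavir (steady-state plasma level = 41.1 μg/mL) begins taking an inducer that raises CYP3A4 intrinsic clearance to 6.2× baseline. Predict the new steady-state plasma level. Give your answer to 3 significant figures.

CYP3A4: 0.37 × 6.2 = 2.294
CYP2C19: 0.25 (unchanged)
Other: 0.38 (unchanged)
CL_new/CL_old = 2.294 + 0.25 + 0.38 = 2.924.
Steady-state plasma level ∝ 1/CL, so new value = 41.1 / 2.924 = 14.1 μg/mL.

14.1 μg/mL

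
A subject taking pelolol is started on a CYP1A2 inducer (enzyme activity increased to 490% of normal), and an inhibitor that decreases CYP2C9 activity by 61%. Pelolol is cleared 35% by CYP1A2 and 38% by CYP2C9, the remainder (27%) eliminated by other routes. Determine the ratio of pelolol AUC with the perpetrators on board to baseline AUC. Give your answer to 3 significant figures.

0.469

The CYP1A2 pathway (35% of clearance) is boosted to 4.9× activity: 0.35 × 4.9 = 1.715.
The CYP2C9 pathway (38% of clearance) falls to 0.39× activity: 0.38 × 0.39 = 0.1482.
Non-CYP routes (27%) are unchanged.
Relative clearance = 1.715 + 0.1482 + 0.27 = 2.1332.
Net AUC ratio = 1 / 2.1332 = 0.469.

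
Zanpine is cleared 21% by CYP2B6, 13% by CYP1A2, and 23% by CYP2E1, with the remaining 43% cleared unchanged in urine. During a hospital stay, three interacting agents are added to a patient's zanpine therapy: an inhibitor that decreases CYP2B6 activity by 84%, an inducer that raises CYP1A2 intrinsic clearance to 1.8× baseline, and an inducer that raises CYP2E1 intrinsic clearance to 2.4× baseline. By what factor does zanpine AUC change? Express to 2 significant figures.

The CYP2B6 pathway (21% of clearance) is reduced to 0.16× activity: 0.21 × 0.16 = 0.0336.
The CYP1A2 pathway (13% of clearance) rises to 1.8× activity: 0.13 × 1.8 = 0.234.
The CYP2E1 pathway (23% of clearance) rises to 2.4× activity: 0.23 × 2.4 = 0.552.
Non-CYP routes (43%) are unchanged.
New clearance relative to baseline: 0.0336 + 0.234 + 0.552 + 0.43 = 1.2496.
Net AUC ratio = 1 / 1.2496 = 0.80.

0.80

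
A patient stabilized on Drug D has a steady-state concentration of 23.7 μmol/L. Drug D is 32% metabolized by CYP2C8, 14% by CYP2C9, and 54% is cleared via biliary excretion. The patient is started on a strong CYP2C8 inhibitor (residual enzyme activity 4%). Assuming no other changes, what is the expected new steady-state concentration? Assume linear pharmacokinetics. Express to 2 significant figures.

34 μmol/L

The CYP2C8 pathway (32% of clearance) drops to 0.04× activity: 0.32 × 0.04 = 0.0128.
CYP2C9 (14%) and the residual 54% are unaffected.
CL_new/CL_old = 0.0128 + 0.14 + 0.54 = 0.6928.
With dosing unchanged, steady-state concentration scales as 1/CL: 23.7 / 0.6928 = 34 μmol/L.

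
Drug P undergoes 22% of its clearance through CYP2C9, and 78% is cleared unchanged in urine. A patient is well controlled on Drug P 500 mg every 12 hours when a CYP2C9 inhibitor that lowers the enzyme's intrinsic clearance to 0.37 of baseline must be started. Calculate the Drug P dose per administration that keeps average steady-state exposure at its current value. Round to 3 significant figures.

The CYP2C9 pathway (22% of clearance) falls to 0.37× activity: 0.22 × 0.37 = 0.0814.
The remaining 78% of clearance is unaffected.
CL_new/CL_old = 0.0814 + 0.78 = 0.8614.
Css,avg = (dose rate)/CL, so holding Css fixed requires dose ∝ CL: 500 × 0.8614 = 431 mg.

431 mg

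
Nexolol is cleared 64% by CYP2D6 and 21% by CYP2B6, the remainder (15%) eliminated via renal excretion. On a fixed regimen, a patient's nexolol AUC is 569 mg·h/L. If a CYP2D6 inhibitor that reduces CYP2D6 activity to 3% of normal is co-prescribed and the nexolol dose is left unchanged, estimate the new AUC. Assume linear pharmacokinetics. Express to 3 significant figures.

CYP2D6: 0.64 × 0.03 = 0.0192
CYP2B6: 0.21 (unchanged)
Other: 0.15 (unchanged)
Relative clearance = 0.0192 + 0.21 + 0.15 = 0.3792.
New AUC = baseline ÷ relative clearance = 569 / 0.3792 = 1.50 × 10³ mg·h/L.

1.50 × 10³ mg·h/L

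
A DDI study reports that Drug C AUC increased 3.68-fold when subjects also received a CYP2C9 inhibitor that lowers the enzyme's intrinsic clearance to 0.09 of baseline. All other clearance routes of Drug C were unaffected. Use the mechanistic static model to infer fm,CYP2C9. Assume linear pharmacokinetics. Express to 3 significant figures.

Let x = fm,CYP2C9. Because AUC ∝ 1/CL, relative clearance fell to 1/3.68 = 0.2717.
Only the CYP2C9 route changed, so 0.2717 = x·0.09 + (1 − x), giving x = 0.800.

0.800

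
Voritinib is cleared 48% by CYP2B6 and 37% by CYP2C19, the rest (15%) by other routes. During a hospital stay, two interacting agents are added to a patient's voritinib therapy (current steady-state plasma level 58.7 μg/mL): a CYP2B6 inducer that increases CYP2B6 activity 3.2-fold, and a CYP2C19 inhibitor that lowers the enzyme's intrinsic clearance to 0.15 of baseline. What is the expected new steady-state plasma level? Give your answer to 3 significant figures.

CYP2B6: 0.48 × 3.2 = 1.536
CYP2C19: 0.37 × 0.15 = 0.0555
Other: 0.15 (unchanged)
Relative clearance = 1.536 + 0.0555 + 0.15 = 1.7415.
Dividing the baseline by the relative clearance: 58.7 / 1.7415 = 33.7 μg/mL.

33.7 μg/mL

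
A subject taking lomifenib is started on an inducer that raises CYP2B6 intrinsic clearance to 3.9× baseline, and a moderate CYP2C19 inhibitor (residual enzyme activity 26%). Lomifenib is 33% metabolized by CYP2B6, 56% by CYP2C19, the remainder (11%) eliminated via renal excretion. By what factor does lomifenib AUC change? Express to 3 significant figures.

0.648

The CYP2B6 pathway (33% of clearance) increases to 3.9× activity: 0.33 × 3.9 = 1.287.
The CYP2C19 pathway (56% of clearance) falls to 0.26× activity: 0.56 × 0.26 = 0.1456.
Non-CYP routes (11%) are unchanged.
Relative clearance = 1.287 + 0.1456 + 0.11 = 1.5426.
Because AUC varies inversely with clearance, the combined effect is 1 / 1.5426 = 0.648.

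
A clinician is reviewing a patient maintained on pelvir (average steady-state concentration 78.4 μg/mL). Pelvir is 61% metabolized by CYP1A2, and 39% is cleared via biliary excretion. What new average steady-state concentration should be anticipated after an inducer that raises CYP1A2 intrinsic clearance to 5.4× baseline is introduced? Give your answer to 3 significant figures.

21.3 μg/mL

CYP1A2: 0.61 × 5.4 = 3.294
Other: 0.39 (unchanged)
New clearance relative to baseline: 3.294 + 0.39 = 3.684.
New average steady-state concentration = baseline ÷ relative clearance = 78.4 / 3.684 = 21.3 μg/mL.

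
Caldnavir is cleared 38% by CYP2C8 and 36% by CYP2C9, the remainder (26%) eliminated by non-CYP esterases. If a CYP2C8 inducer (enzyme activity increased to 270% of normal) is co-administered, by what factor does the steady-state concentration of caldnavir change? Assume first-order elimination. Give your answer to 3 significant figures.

CYP2C8: 0.38 × 2.7 = 1.026
CYP2C9: 0.36 (unchanged)
Other: 0.26 (unchanged)
New clearance relative to baseline: 1.026 + 0.36 + 0.26 = 1.646.
Steady-state concentration ratio = CL_old/CL_new = 1 / 1.646 = 0.608.

0.608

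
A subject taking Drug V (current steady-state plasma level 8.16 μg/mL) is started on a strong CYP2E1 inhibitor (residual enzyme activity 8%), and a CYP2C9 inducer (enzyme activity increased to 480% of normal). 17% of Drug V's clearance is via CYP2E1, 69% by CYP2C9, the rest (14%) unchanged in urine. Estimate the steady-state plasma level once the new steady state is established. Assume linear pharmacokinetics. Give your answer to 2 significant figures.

2.4 μg/mL

CYP2E1: 0.17 × 0.08 = 0.0136
CYP2C9: 0.69 × 4.8 = 3.312
Other: 0.14 (unchanged)
New clearance relative to baseline: 0.0136 + 3.312 + 0.14 = 3.4656.
Dividing the baseline by the relative clearance: 8.16 / 3.4656 = 2.4 μg/mL.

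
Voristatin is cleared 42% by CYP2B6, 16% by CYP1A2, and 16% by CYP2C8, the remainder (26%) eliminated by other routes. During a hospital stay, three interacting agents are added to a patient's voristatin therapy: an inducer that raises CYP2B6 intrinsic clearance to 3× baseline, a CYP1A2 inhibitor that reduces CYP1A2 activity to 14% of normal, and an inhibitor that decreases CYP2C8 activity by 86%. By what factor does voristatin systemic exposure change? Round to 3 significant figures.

The CYP2B6 pathway (42% of clearance) increases to 3× activity: 0.42 × 3 = 1.26.
The CYP1A2 pathway (16% of clearance) drops to 0.14× activity: 0.16 × 0.14 = 0.0224.
The CYP2C8 pathway (16% of clearance) falls to 0.14× activity: 0.16 × 0.14 = 0.0224.
Non-CYP routes (26%) are unchanged.
New clearance relative to baseline: 1.26 + 0.0224 + 0.0224 + 0.26 = 1.5648.
Because systemic exposure varies inversely with clearance, the combined effect is 1 / 1.5648 = 0.639.

0.639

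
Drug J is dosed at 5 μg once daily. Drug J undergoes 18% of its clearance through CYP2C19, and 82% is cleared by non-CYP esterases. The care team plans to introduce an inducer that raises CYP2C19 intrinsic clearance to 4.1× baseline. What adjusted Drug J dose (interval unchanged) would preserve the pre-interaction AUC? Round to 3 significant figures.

7.79 μg

CYP2C19: 0.18 × 4.1 = 0.738
Other: 0.82 (unchanged)
CL_new/CL_old = 0.738 + 0.82 = 1.558.
Exposure is unchanged when dose changes in proportion to clearance. New dose = 5 μg × 1.558 = 7.79 μg.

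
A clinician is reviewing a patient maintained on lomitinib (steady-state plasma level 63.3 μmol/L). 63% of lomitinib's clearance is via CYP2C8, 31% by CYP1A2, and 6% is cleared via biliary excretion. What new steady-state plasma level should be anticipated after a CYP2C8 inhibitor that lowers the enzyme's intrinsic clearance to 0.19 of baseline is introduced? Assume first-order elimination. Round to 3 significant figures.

129 μmol/L

The CYP2C8 pathway (63% of clearance) is reduced to 0.19× activity: 0.63 × 0.19 = 0.1197.
CYP1A2 (31%) and the residual 6% are unaffected.
New clearance relative to baseline: 0.1197 + 0.31 + 0.06 = 0.4897.
Steady-state plasma level ∝ 1/CL, so new value = 63.3 / 0.4897 = 129 μmol/L.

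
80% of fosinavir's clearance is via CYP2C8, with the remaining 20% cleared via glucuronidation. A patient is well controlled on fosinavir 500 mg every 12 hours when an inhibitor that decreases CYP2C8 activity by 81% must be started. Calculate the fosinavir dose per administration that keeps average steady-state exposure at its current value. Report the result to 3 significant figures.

176 mg

CYP2C8: 0.8 × 0.19 = 0.152
Other: 0.2 (unchanged)
Relative clearance = 0.152 + 0.2 = 0.352.
Css,avg = (dose rate)/CL, so holding Css fixed requires dose ∝ CL: 500 × 0.352 = 176 mg.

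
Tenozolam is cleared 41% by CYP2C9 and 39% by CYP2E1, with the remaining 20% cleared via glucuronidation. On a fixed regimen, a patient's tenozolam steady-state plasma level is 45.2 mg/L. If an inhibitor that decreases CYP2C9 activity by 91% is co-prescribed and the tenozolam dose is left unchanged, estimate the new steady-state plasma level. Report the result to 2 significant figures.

The CYP2C9 pathway (41% of clearance) drops to 0.09× activity: 0.41 × 0.09 = 0.0369.
CYP2E1 (39%) and the residual 20% are unaffected.
New clearance relative to baseline: 0.0369 + 0.39 + 0.2 = 0.6269.
Steady-state plasma level ∝ 1/CL, so new value = 45.2 / 0.6269 = 72 mg/L.

72 mg/L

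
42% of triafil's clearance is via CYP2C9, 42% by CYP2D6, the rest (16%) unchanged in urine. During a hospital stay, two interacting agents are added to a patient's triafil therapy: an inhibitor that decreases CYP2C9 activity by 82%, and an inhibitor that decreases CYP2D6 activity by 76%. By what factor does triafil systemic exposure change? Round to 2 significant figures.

CYP2C9: 0.42 × 0.18 = 0.0756
CYP2D6: 0.42 × 0.24 = 0.1008
Other: 0.16 (unchanged)
CL_new/CL_old = 0.0756 + 0.1008 + 0.16 = 0.3364.
Systemic exposure ∝ 1/CL: fold-change = 1 / 0.3364 = 3.0.

3.0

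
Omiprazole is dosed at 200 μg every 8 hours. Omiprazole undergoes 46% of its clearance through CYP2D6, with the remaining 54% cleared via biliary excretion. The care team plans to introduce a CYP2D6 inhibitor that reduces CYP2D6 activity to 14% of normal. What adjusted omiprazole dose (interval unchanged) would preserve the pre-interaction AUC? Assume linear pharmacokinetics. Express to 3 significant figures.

The CYP2D6 pathway (46% of clearance) drops to 0.14× activity: 0.46 × 0.14 = 0.0644.
Non-CYP routes (54%) are unchanged.
Relative clearance = 0.0644 + 0.54 = 0.6044.
Css,avg = (dose rate)/CL, so holding Css fixed requires dose ∝ CL: 200 × 0.6044 = 121 μg.

121 μg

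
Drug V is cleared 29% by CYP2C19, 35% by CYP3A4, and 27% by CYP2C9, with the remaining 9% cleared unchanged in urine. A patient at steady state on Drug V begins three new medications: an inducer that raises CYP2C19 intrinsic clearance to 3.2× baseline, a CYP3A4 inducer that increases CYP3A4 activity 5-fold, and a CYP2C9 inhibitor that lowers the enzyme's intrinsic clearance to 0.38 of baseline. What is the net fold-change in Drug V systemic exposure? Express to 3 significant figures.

0.348

CYP2C19: 0.29 × 3.2 = 0.928
CYP3A4: 0.35 × 5 = 1.75
CYP2C9: 0.27 × 0.38 = 0.1026
Other: 0.09 (unchanged)
Relative clearance = 0.928 + 1.75 + 0.1026 + 0.09 = 2.8706.
Systemic exposure ∝ 1/CL: fold-change = 1 / 2.8706 = 0.348.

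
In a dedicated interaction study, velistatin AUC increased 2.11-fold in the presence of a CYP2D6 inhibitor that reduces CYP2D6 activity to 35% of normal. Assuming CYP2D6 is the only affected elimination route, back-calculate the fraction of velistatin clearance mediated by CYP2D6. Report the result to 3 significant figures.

Let fm be the CYP2D6 fraction. New clearance relative to baseline = fm × 0.35 + (1 − fm).
AUC ratio = 1 / (new CL fraction), so new CL fraction = 1 / 2.11 = 0.4739.
fm × 0.35 + 1 − fm = 0.4739  ⇒  fm × (0.35 − 1) = −0.5261  ⇒  fm = 0.809.

0.809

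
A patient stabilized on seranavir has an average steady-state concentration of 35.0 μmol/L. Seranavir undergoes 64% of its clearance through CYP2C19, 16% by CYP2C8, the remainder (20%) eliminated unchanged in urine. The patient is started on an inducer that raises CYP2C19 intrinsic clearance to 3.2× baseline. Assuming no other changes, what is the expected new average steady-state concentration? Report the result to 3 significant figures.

CYP2C19: 0.64 × 3.2 = 2.048
CYP2C8: 0.16 (unchanged)
Other: 0.2 (unchanged)
Relative clearance = 2.048 + 0.16 + 0.2 = 2.408.
New average steady-state concentration = baseline ÷ relative clearance = 35.0 / 2.408 = 14.5 μmol/L.

14.5 μmol/L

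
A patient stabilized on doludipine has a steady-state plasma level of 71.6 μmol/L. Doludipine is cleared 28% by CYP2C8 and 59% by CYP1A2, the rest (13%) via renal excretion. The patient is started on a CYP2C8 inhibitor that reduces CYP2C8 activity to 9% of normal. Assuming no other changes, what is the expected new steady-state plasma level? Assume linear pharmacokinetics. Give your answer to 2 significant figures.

96 μmol/L

CYP2C8: 0.28 × 0.09 = 0.0252
CYP1A2: 0.59 (unchanged)
Other: 0.13 (unchanged)
Relative clearance = 0.0252 + 0.59 + 0.13 = 0.7452.
New steady-state plasma level = baseline ÷ relative clearance = 71.6 / 0.7452 = 96 μmol/L.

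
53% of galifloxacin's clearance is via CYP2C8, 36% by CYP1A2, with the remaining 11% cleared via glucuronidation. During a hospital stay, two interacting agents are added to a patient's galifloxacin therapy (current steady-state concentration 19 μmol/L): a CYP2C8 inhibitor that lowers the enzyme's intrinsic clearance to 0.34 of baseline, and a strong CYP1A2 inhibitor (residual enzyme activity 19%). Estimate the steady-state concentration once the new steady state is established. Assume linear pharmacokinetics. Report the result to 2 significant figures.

53 μmol/L

The CYP2C8 pathway (53% of clearance) falls to 0.34× activity: 0.53 × 0.34 = 0.1802.
The CYP1A2 pathway (36% of clearance) is reduced to 0.19× activity: 0.36 × 0.19 = 0.0684.
The remaining 11% of clearance is unaffected.
Relative clearance = 0.1802 + 0.0684 + 0.11 = 0.3586.
Steady-state concentration ∝ 1/CL: new value = 19 / 0.3586 = 53 μmol/L.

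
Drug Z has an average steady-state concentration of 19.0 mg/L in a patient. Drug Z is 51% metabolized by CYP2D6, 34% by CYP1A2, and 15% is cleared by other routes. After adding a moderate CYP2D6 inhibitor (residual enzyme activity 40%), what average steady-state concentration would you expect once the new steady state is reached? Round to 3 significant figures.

27.4 mg/L

The CYP2D6 pathway (51% of clearance) drops to 0.4× activity: 0.51 × 0.4 = 0.204.
CYP1A2 (34%) and the residual 15% are unaffected.
Relative clearance = 0.204 + 0.34 + 0.15 = 0.694.
New average steady-state concentration = baseline ÷ relative clearance = 19.0 / 0.694 = 27.4 mg/L.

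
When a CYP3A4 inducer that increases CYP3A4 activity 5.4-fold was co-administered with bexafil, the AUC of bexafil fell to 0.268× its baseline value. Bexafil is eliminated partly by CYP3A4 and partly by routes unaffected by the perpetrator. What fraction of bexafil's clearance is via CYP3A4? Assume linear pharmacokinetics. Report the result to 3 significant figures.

0.621

CL'/CL = 1 / 0.268 = 3.731
5.4·fm + (1 − fm) = 3.731
fm = (3.731 − 1) / (5.4 − 1) = 0.621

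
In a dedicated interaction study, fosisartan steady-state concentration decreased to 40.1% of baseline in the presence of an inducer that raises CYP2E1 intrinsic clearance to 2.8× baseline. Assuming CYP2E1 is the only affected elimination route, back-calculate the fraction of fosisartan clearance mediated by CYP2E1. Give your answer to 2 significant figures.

0.83

CL'/CL = 1 / 0.401 = 2.494
2.8·fm + (1 − fm) = 2.494
fm = (2.494 − 1) / (2.8 − 1) = 0.83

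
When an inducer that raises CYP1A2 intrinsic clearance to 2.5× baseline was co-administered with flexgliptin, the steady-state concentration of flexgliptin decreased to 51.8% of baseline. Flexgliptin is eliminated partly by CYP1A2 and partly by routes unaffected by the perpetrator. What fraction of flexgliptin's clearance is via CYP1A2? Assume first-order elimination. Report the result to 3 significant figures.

0.620

Let fm be the CYP1A2 fraction. New clearance relative to baseline = fm × 2.5 + (1 − fm).
Steady-state concentration ratio = 1 / (new CL fraction), so new CL fraction = 1 / 0.518 = 1.931.
fm × 2.5 + 1 − fm = 1.931  ⇒  fm × (2.5 − 1) = 0.9305  ⇒  fm = 0.620.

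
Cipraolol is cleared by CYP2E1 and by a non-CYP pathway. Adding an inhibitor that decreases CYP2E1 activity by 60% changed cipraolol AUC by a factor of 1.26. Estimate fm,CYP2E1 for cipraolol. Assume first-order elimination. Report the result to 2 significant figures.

Write x for the fraction cleared via CYP2E1. The observed AUC change means clearance fell to 1/1.26 = 0.7937 of baseline.
Setting x·0.4 + (1 − x) = 0.7937 and solving: x = (0.7937 − 1)/(0.4 − 1) = 0.34.

0.34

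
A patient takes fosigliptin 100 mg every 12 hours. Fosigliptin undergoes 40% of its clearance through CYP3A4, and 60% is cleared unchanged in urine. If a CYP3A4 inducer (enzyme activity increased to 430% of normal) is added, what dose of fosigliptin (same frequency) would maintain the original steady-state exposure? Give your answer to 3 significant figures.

232 mg

CYP3A4: 0.4 × 4.3 = 1.72
Other: 0.6 (unchanged)
New clearance relative to baseline: 1.72 + 0.6 = 2.32.
Css,avg = (dose rate)/CL, so holding Css fixed requires dose ∝ CL: 100 × 2.32 = 232 mg.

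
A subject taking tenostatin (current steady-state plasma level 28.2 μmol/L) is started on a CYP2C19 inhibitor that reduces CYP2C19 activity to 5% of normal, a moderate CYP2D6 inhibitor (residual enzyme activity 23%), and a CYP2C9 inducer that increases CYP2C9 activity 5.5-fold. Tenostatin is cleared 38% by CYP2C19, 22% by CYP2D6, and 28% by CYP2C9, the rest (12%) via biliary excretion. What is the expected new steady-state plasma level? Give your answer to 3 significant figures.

16.3 μmol/L

The CYP2C19 pathway (38% of clearance) falls to 0.05× activity: 0.38 × 0.05 = 0.019.
The CYP2D6 pathway (22% of clearance) is reduced to 0.23× activity: 0.22 × 0.23 = 0.0506.
The CYP2C9 pathway (28% of clearance) increases to 5.5× activity: 0.28 × 5.5 = 1.54.
The remaining 12% of clearance is unaffected.
CL_new/CL_old = 0.019 + 0.0506 + 1.54 + 0.12 = 1.7296.
Dividing the baseline by the relative clearance: 28.2 / 1.7296 = 16.3 μmol/L.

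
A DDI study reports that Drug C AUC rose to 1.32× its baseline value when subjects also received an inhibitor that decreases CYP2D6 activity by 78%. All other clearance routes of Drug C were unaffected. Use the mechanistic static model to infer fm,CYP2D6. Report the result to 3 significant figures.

CL'/CL = 1 / 1.32 = 0.7576
0.22·fm + (1 − fm) = 0.7576
fm = (0.7576 − 1) / (0.22 − 1) = 0.311

0.311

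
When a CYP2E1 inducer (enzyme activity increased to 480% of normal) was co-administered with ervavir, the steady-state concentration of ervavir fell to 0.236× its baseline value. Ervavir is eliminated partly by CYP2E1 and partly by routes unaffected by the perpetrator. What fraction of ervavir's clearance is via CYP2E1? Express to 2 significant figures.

0.85

Write x for the fraction cleared via CYP2E1. The observed steady-state concentration change means clearance rose to 1/0.236 = 4.237 of baseline.
Only the CYP2E1 route changed, so 4.237 = x·4.8 + (1 − x), giving x = 0.85.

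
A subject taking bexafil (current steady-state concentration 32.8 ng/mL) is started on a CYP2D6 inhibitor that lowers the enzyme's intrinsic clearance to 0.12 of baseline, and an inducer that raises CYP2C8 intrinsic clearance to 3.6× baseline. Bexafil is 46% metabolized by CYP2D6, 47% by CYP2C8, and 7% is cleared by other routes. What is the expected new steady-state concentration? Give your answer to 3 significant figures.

18.0 ng/mL

The CYP2D6 pathway (46% of clearance) drops to 0.12× activity: 0.46 × 0.12 = 0.0552.
The CYP2C8 pathway (47% of clearance) increases to 3.6× activity: 0.47 × 3.6 = 1.692.
The remaining 7% of clearance is unaffected.
Relative clearance = 0.0552 + 1.692 + 0.07 = 1.8172.
Steady-state concentration ∝ 1/CL: new value = 32.8 / 1.8172 = 18.0 ng/mL.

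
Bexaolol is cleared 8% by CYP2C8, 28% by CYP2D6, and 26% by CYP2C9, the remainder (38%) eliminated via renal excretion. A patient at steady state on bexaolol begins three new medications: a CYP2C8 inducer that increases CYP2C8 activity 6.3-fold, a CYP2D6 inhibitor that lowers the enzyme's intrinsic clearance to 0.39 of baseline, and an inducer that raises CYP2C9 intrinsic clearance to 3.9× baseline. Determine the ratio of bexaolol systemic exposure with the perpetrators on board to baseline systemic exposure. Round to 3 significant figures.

0.498

CYP2C8: 0.08 × 6.3 = 0.504
CYP2D6: 0.28 × 0.39 = 0.1092
CYP2C9: 0.26 × 3.9 = 1.014
Other: 0.38 (unchanged)
New clearance relative to baseline: 0.504 + 0.1092 + 1.014 + 0.38 = 2.0072.
Systemic exposure ∝ 1/CL: fold-change = 1 / 2.0072 = 0.498.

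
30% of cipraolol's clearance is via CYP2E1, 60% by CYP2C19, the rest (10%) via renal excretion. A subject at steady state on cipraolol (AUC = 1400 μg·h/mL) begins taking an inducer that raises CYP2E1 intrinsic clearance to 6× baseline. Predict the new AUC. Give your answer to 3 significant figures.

560 μg·h/mL

The CYP2E1 pathway (30% of clearance) increases to 6× activity: 0.3 × 6 = 1.8.
CYP2C19 (60%) and the residual 10% are unaffected.
Relative clearance = 1.8 + 0.6 + 0.1 = 2.5.
With dosing unchanged, AUC scales as 1/CL: 1400 / 2.5 = 560 μg·h/mL.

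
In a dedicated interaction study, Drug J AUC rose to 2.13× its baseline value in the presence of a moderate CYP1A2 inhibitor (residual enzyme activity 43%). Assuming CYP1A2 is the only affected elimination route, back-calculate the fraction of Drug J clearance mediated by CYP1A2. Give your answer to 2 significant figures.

0.93

CL'/CL = 1 / 2.13 = 0.4695
0.43·fm + (1 − fm) = 0.4695
fm = (0.4695 − 1) / (0.43 − 1) = 0.93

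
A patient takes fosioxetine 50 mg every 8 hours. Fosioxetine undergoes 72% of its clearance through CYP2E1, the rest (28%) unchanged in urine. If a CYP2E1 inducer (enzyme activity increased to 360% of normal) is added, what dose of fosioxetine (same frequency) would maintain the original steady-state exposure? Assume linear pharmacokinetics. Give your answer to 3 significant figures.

CYP2E1: 0.72 × 3.6 = 2.592
Other: 0.28 (unchanged)
Relative clearance = 2.592 + 0.28 = 2.872.
Css,avg = (dose rate)/CL, so holding Css fixed requires dose ∝ CL: 50 × 2.872 = 144 mg.

144 mg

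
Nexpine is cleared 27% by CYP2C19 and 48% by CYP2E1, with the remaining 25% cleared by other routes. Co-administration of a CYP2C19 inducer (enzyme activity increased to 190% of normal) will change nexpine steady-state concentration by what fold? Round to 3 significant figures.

The CYP2C19 pathway (27% of clearance) rises to 1.9× activity: 0.27 × 1.9 = 0.513.
CYP2E1 (48%) and the residual 25% are unaffected.
New clearance relative to baseline: 0.513 + 0.48 + 0.25 = 1.243.
Since steady-state concentration ∝ 1/CL, the ratio is 1 / 1.243 = 0.805.

0.805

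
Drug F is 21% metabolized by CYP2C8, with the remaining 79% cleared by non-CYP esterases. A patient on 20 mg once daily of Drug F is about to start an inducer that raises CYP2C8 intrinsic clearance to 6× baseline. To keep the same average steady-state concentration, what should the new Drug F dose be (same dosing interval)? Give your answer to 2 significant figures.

41 mg

The CYP2C8 pathway (21% of clearance) increases to 6× activity: 0.21 × 6 = 1.26.
Non-CYP routes (79%) are unchanged.
Relative clearance = 1.26 + 0.79 = 2.05.
To maintain the same steady-state level, dose must scale with clearance: new dose = 20 × 2.05 = 41 mg.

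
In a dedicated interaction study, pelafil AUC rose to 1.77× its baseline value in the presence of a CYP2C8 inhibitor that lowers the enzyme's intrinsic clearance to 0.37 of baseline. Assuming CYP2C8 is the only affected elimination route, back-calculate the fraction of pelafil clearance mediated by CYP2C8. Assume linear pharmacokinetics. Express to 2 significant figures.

0.69

Write x for the fraction cleared via CYP2C8. The observed AUC change means clearance fell to 1/1.77 = 0.565 of baseline.
Setting x·0.37 + (1 − x) = 0.565 and solving: x = (0.565 − 1)/(0.37 − 1) = 0.69.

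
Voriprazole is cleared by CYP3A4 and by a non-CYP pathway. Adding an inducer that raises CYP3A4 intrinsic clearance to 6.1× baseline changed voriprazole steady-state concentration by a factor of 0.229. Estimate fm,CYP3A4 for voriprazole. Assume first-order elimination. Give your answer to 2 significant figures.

Call the CYP3A4 fraction fm. After the interaction, CL_new/CL_old = fm × 6.1 + (1 − fm).
Steady-state concentration ratio = 1 / (new CL fraction), so new CL fraction = 1 / 0.229 = 4.367.
fm × 6.1 + 1 − fm = 4.367  ⇒  fm × (6.1 − 1) = 3.367  ⇒  fm = 0.66.

0.66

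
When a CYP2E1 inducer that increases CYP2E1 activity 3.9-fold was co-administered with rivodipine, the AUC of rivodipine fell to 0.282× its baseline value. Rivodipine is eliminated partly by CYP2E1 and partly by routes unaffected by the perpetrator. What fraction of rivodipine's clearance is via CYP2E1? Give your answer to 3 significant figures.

Write x for the fraction cleared via CYP2E1. The observed AUC change means clearance rose to 1/0.282 = 3.546 of baseline.
Only the CYP2E1 route changed, so 3.546 = x·3.9 + (1 − x), giving x = 0.878.

0.878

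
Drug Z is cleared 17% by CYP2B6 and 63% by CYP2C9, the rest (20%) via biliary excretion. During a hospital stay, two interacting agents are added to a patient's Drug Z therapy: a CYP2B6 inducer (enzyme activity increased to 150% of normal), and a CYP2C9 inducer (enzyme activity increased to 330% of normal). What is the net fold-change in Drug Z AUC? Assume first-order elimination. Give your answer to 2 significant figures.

0.39

CYP2B6: 0.17 × 1.5 = 0.255
CYP2C9: 0.63 × 3.3 = 2.079
Other: 0.2 (unchanged)
Relative clearance = 0.255 + 2.079 + 0.2 = 2.534.
AUC ∝ 1/CL: fold-change = 1 / 2.534 = 0.39.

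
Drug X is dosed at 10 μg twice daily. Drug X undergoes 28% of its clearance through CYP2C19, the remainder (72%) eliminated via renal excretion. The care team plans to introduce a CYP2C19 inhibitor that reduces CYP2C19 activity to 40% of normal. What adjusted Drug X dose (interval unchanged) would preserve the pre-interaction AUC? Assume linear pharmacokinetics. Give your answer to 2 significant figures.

The CYP2C19 pathway (28% of clearance) falls to 0.4× activity: 0.28 × 0.4 = 0.112.
The remaining 72% of clearance is unaffected.
Relative clearance = 0.112 + 0.72 = 0.832.
Css,avg = (dose rate)/CL, so holding Css fixed requires dose ∝ CL: 10 × 0.832 = 8.3 μg.

8.3 μg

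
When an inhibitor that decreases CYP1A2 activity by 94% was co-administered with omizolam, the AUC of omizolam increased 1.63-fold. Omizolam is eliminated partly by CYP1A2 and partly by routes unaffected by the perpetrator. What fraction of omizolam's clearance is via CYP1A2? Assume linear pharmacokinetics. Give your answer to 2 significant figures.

0.41

CL'/CL = 1 / 1.63 = 0.6135
0.06·fm + (1 − fm) = 0.6135
fm = (0.6135 − 1) / (0.06 − 1) = 0.41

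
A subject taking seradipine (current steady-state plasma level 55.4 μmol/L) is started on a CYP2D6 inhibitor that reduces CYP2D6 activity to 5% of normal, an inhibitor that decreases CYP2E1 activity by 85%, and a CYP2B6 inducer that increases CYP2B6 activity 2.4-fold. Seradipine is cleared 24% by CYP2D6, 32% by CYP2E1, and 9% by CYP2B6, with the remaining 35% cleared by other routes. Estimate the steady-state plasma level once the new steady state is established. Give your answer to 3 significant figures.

CYP2D6: 0.24 × 0.05 = 0.012
CYP2E1: 0.32 × 0.15 = 0.048
CYP2B6: 0.09 × 2.4 = 0.216
Other: 0.35 (unchanged)
New clearance relative to baseline: 0.012 + 0.048 + 0.216 + 0.35 = 0.626.
Steady-state plasma level ∝ 1/CL: new value = 55.4 / 0.626 = 88.5 μmol/L.

88.5 μmol/L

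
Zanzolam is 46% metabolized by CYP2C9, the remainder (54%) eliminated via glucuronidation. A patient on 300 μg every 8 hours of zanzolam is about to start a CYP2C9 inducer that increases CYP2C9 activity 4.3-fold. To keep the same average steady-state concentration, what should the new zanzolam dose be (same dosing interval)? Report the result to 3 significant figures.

755 μg

CYP2C9: 0.46 × 4.3 = 1.978
Other: 0.54 (unchanged)
New clearance relative to baseline: 1.978 + 0.54 = 2.518.
To maintain the same steady-state level, dose must scale with clearance: new dose = 300 × 2.518 = 755 μg.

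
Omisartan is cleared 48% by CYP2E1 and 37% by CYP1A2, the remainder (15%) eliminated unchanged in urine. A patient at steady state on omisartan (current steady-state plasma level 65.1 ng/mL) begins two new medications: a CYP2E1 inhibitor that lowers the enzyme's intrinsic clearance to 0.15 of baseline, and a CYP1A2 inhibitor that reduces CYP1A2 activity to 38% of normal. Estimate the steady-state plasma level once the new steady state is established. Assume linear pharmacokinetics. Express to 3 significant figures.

The CYP2E1 pathway (48% of clearance) is reduced to 0.15× activity: 0.48 × 0.15 = 0.072.
The CYP1A2 pathway (37% of clearance) drops to 0.38× activity: 0.37 × 0.38 = 0.1406.
Non-CYP routes (15%) are unchanged.
New clearance relative to baseline: 0.072 + 0.1406 + 0.15 = 0.3626.
New steady-state plasma level = 65.1 / 0.3626 = 180 ng/mL (concentration scales inversely with clearance).

180 ng/mL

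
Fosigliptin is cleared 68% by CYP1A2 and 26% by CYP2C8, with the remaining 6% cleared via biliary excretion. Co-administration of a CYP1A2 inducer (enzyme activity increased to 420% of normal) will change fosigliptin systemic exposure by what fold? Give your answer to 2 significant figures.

0.31

The CYP1A2 pathway (68% of clearance) rises to 4.2× activity: 0.68 × 4.2 = 2.856.
CYP2C8 (26%) and the residual 6% are unaffected.
CL_new/CL_old = 2.856 + 0.26 + 0.06 = 3.176.
Systemic exposure ratio = CL_old/CL_new = 1 / 3.176 = 0.31.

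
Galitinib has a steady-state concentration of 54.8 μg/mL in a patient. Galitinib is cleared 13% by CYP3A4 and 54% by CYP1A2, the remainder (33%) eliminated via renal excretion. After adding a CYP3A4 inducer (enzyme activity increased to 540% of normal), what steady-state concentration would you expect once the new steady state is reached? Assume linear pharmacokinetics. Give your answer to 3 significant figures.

34.9 μg/mL

CYP3A4: 0.13 × 5.4 = 0.702
CYP1A2: 0.54 (unchanged)
Other: 0.33 (unchanged)
CL_new/CL_old = 0.702 + 0.54 + 0.33 = 1.572.
With dosing unchanged, steady-state concentration scales as 1/CL: 54.8 / 1.572 = 34.9 μg/mL.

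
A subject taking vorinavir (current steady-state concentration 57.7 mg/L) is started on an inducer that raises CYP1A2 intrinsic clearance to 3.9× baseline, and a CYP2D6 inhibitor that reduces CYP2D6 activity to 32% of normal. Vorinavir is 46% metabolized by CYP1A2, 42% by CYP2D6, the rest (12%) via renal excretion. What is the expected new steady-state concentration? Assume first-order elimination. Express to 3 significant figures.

CYP1A2: 0.46 × 3.9 = 1.794
CYP2D6: 0.42 × 0.32 = 0.1344
Other: 0.12 (unchanged)
CL_new/CL_old = 1.794 + 0.1344 + 0.12 = 2.0484.
New steady-state concentration = 57.7 / 2.0484 = 28.2 mg/L (concentration scales inversely with clearance).

28.2 mg/L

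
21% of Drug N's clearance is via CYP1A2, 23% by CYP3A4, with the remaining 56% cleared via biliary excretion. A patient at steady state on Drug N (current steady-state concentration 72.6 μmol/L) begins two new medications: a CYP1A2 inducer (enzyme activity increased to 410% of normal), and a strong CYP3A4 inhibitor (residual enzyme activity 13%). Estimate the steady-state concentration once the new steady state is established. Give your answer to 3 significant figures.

The CYP1A2 pathway (21% of clearance) increases to 4.1× activity: 0.21 × 4.1 = 0.861.
The CYP3A4 pathway (23% of clearance) is reduced to 0.13× activity: 0.23 × 0.13 = 0.0299.
Non-CYP routes (56%) are unchanged.
Relative clearance = 0.861 + 0.0299 + 0.56 = 1.4509.
New steady-state concentration = 72.6 / 1.4509 = 50.0 μmol/L (concentration scales inversely with clearance).

50.0 μmol/L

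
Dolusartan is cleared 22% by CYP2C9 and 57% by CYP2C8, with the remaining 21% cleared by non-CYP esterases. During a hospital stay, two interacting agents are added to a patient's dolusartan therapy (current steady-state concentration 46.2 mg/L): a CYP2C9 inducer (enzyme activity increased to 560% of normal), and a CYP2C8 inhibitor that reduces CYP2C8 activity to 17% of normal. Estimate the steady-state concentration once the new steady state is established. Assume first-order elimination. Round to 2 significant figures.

30 mg/L

CYP2C9: 0.22 × 5.6 = 1.232
CYP2C8: 0.57 × 0.17 = 0.0969
Other: 0.21 (unchanged)
Relative clearance = 1.232 + 0.0969 + 0.21 = 1.5389.
Steady-state concentration ∝ 1/CL: new value = 46.2 / 1.5389 = 30 mg/L.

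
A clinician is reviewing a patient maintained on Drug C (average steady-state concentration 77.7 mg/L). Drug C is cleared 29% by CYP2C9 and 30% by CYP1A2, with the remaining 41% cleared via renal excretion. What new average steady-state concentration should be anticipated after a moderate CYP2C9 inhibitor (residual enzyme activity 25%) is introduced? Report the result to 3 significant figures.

99.3 mg/L

The CYP2C9 pathway (29% of clearance) drops to 0.25× activity: 0.29 × 0.25 = 0.0725.
CYP1A2 (30%) and the residual 41% are unaffected.
New clearance relative to baseline: 0.0725 + 0.3 + 0.41 = 0.7825.
Average steady-state concentration ∝ 1/CL, so new value = 77.7 / 0.7825 = 99.3 mg/L.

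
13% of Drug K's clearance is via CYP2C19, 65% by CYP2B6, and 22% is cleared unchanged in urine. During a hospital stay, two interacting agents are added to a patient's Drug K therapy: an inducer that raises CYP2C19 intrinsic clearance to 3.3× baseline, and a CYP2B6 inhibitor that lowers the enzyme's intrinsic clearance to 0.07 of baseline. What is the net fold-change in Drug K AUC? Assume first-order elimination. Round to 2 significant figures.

The CYP2C19 pathway (13% of clearance) rises to 3.3× activity: 0.13 × 3.3 = 0.429.
The CYP2B6 pathway (65% of clearance) falls to 0.07× activity: 0.65 × 0.07 = 0.0455.
Non-CYP routes (22%) are unchanged.
Relative clearance = 0.429 + 0.0455 + 0.22 = 0.6945.
AUC ∝ 1/CL: fold-change = 1 / 0.6945 = 1.4.

1.4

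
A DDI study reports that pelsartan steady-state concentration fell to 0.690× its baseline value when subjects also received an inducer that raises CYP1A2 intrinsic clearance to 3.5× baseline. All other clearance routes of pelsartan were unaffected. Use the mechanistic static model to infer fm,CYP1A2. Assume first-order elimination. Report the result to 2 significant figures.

0.18

Call the CYP1A2 fraction fm. After the interaction, CL_new/CL_old = fm × 3.5 + (1 − fm).
Steady-state concentration ratio = 1 / (new CL fraction), so new CL fraction = 1 / 0.690 = 1.449.
fm × 3.5 + 1 − fm = 1.449  ⇒  fm × (3.5 − 1) = 0.4493  ⇒  fm = 0.18.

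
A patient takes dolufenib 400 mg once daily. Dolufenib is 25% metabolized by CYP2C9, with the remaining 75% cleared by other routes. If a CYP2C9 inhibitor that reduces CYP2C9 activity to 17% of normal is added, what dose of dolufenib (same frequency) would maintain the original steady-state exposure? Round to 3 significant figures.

CYP2C9: 0.25 × 0.17 = 0.0425
Other: 0.75 (unchanged)
New clearance relative to baseline: 0.0425 + 0.75 = 0.7925.
Exposure is unchanged when dose changes in proportion to clearance. New dose = 400 mg × 0.7925 = 317 mg.

317 mg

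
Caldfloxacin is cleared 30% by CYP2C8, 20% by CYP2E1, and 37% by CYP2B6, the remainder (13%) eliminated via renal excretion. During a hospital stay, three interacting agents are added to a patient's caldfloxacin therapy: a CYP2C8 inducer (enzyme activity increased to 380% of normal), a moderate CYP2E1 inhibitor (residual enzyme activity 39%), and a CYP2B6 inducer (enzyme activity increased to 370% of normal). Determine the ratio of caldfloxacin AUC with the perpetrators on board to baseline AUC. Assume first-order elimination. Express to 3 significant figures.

0.368

CYP2C8: 0.3 × 3.8 = 1.14
CYP2E1: 0.2 × 0.39 = 0.078
CYP2B6: 0.37 × 3.7 = 1.369
Other: 0.13 (unchanged)
Relative clearance = 1.14 + 0.078 + 1.369 + 0.13 = 2.717.
Net AUC ratio = 1 / 2.717 = 0.368.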